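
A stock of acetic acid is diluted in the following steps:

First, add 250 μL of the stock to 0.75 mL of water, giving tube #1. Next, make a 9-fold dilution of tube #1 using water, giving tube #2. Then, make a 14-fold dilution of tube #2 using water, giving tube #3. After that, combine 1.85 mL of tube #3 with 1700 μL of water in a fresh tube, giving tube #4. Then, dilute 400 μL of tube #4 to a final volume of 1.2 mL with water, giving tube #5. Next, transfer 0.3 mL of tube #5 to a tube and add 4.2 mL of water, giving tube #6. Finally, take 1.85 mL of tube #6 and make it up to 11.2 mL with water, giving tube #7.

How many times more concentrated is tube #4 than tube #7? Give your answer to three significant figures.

Step 1: 250 μL + 0.75 mL = 1000 μL total → factor 1000/250 = 4
Step 2: 9-fold → factor 9
Step 3: 14-fold → factor 14
Step 4: 1.85 mL + 1700 μL = 3.55 mL total → factor 3.55/1.85 = 1.9189
Step 5: 400 μL brought to 1.2 mL → factor 1200/400 = 3
Step 6: 0.3 mL + 4.2 mL = 4.5 mL total → factor 4.5/0.3 = 15
Step 7: 1.85 mL brought to 11.2 mL → factor 11.2/1.85 = 6.0541
Dilution factor to tube #4 = 967.14; to tube #7 = 2.6348 × 10^5
[tube #4]/[tube #7] = (factor to tube #7)/(factor to tube #4) = 2.6348 × 10^5/967.14 = 272

272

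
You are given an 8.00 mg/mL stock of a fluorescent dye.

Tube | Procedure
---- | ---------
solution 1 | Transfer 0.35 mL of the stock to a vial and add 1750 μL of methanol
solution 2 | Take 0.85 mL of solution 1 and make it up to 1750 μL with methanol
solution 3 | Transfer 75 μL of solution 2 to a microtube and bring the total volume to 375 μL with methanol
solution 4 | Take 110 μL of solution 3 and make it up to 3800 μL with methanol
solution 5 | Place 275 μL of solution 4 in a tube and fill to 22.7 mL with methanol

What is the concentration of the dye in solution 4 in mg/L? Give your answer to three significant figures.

Step 1: 0.35 mL + 1750 μL = 2.1 mL total → factor 2.1/0.35 = 6
Step 2: 0.85 mL brought to 1750 μL → factor 1.75/0.85 = 2.0588
Step 3: 75 μL brought to 375 μL → factor 375/75 = 5
Step 4: 110 μL brought to 3800 μL → factor 3800/110 = 34.545
Dilution factor through solution 4 = 6 × 2.0588 × 5 × 34.545 = 2133.7
[solution 4] = 8.00 mg/mL / 2133.7 = 0.003749 mg/mL = 3.75 mg/L

3.75 mg/L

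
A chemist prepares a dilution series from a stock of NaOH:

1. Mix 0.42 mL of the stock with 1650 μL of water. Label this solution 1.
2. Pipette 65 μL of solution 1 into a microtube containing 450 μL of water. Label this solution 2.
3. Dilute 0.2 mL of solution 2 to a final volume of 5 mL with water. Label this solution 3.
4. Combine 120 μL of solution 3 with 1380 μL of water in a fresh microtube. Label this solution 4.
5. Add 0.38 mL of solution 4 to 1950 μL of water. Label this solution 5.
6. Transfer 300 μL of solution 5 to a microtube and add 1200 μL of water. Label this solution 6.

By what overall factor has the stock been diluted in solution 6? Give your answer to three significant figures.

3.74 × 10^5

Step 1: 0.42 mL + 1650 μL = 2.07 mL total → factor 2.07/0.42 = 4.9286
Step 2: 65 μL + 450 μL = 515 μL total → factor 515/65 = 7.9231
Step 3: 0.2 mL brought to 5 mL → factor 5/0.2 = 25
Step 4: 120 μL + 1380 μL = 1500 μL total → factor 1500/120 = 12.5
Step 5: 0.38 mL + 1950 μL = 2.33 mL total → factor 2.33/0.38 = 6.1316
Step 6: 300 μL + 1200 μL = 1500 μL total → factor 1500/300 = 5
Overall dilution factor = 4.9286 × 7.9231 × 25 × 12.5 × 6.1316 × 5 = 3.7412 × 10^5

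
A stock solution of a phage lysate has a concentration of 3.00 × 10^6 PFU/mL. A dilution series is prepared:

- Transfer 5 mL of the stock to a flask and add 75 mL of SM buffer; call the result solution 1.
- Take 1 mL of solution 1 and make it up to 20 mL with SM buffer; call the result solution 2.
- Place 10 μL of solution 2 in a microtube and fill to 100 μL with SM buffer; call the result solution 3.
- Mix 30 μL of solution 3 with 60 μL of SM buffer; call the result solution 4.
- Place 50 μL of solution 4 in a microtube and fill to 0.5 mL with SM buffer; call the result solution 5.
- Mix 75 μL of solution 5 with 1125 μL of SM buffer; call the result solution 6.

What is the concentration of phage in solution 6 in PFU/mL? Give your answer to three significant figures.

1.95 PFU/mL

Step 1: 5 mL + 75 mL = 80 mL total → factor 80/5 = 16
Step 2: 1 mL brought to 20 mL → factor 20/1 = 20
Step 3: 10 μL brought to 100 μL → factor 100/10 = 10
Step 4: 30 μL + 60 μL = 90 μL total → factor 90/30 = 3
Step 5: 50 μL brought to 0.5 mL → factor 500/50 = 10
Step 6: 75 μL + 1125 μL = 1200 μL total → factor 1200/75 = 16
Overall dilution factor = 16 × 20 × 10 × 3 × 10 × 16 = 1.536 × 10^6
Final = 3.00 × 10^6 PFU/mL / 1.536 × 10^6 = 1.95 PFU/mL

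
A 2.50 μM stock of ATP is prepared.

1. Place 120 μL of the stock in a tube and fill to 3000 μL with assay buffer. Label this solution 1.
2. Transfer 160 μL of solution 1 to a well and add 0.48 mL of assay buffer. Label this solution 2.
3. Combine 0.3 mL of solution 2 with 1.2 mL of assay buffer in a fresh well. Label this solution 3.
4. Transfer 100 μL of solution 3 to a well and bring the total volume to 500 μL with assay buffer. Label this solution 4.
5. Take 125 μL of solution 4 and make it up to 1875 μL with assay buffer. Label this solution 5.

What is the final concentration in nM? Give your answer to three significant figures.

Step 1: 120 μL brought to 3000 μL → factor 3000/120 = 25
Step 2: 160 μL + 0.48 mL = 640 μL total → factor 640/160 = 4
Step 3: 0.3 mL + 1.2 mL = 1.5 mL total → factor 1.5/0.3 = 5
Step 4: 100 μL brought to 500 μL → factor 500/100 = 5
Step 5: 125 μL brought to 1875 μL → factor 1875/125 = 15
Overall dilution factor = 25 × 4 × 5 × 5 × 15 = 37500
Final = 2.50 μM / 37500 = 6.667 × 10^-5 μM = 0.0667 nM

0.0667 nM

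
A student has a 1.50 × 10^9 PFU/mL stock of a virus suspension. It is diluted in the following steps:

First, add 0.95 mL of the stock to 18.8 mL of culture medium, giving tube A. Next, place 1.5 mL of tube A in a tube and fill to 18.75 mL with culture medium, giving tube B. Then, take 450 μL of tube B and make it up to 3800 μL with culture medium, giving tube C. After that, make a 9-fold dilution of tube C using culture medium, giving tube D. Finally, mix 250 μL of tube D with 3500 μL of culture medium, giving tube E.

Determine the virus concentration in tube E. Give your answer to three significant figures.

Step 1: 0.95 mL + 18.8 mL = 19.75 mL total → factor 19.75/0.95 = 20.789
Step 2: 1.5 mL brought to 18.75 mL → factor 18.75/1.5 = 12.5
Step 3: 450 μL brought to 3800 μL → factor 3800/450 = 8.4444
Step 4: 9-fold → factor 9
Step 5: 250 μL + 3500 μL = 3750 μL total → factor 3750/250 = 15
Overall dilution factor = 20.789 × 12.5 × 8.4444 × 9 × 15 = 2.9625 × 10^5
Final = 1.50 × 10^9 PFU/mL / 2.9625 × 10^5 = 5.06 × 10^3 PFU/mL

5.06 × 10^3 PFU/mL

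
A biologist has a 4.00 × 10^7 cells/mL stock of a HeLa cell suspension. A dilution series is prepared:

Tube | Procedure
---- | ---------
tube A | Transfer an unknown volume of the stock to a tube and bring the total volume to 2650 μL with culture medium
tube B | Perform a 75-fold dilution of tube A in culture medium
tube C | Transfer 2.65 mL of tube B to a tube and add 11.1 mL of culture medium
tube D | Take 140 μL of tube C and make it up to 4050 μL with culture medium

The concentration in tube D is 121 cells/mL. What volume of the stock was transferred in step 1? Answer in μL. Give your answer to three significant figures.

90.2 μL

Step 1: v brought to 2650 μL → factor = 2650 μL/v
Step 2: 75-fold → factor 75
Step 3: 2.65 mL + 11.1 mL = 13.75 mL total → factor 13.75/2.65 = 5.1887
Step 4: 140 μL brought to 4050 μL → factor 4050/140 = 28.929
Product of known-step factors = 11258
Overall factor = 4.00 × 10^7 cells/mL / (121 cells/mL) = 3.3058 × 10^5
Step-1 factor = 3.3058 × 10^5 / 11258 = 29.365
v = 2650 μL / 29.365 = 90.2 μL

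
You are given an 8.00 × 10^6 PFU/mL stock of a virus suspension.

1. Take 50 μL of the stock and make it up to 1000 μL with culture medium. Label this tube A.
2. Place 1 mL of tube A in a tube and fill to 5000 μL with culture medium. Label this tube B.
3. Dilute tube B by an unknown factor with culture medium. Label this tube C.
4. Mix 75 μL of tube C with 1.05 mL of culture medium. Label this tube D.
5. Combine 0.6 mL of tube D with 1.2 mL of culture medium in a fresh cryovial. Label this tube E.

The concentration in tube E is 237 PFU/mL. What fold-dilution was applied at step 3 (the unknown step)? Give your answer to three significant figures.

Step 1: 50 μL brought to 1000 μL → factor 1000/50 = 20
Step 2: 1 mL brought to 5000 μL → factor 5/1 = 5
Step 3: unknown factor x
Step 4: 75 μL + 1.05 mL = 1125 μL total → factor 1125/75 = 15
Step 5: 0.6 mL + 1.2 mL = 1.8 mL total → factor 1.8/0.6 = 3
Product of known-step factors = 4500
Overall factor = 8.00 × 10^6 PFU/mL / (237 PFU/mL) = 33755
x = 33755 / 4500 = 7.50

7.50-fold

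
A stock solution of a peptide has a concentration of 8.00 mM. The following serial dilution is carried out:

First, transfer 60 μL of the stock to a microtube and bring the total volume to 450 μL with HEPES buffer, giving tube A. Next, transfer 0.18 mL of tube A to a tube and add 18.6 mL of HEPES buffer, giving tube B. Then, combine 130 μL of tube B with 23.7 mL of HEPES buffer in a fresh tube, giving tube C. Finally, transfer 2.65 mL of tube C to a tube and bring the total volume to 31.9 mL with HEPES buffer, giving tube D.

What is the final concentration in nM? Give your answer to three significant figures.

4.63 nM

Step 1: 60 μL brought to 450 μL → factor 450/60 = 7.5
Step 2: 0.18 mL + 18.6 mL = 18.78 mL total → factor 18.78/0.18 = 104.33
Step 3: 130 μL + 23.7 mL = 23830 μL total → factor 23830/130 = 183.31
Step 4: 2.65 mL brought to 31.9 mL → factor 31.9/2.65 = 12.038
Overall dilution factor = 7.5 × 104.33 × 183.31 × 12.038 = 1.7267 × 10^6
Final = 8.00 mM / 1.7267 × 10^6 = 4.633 × 10^-6 mM = 4.63 nM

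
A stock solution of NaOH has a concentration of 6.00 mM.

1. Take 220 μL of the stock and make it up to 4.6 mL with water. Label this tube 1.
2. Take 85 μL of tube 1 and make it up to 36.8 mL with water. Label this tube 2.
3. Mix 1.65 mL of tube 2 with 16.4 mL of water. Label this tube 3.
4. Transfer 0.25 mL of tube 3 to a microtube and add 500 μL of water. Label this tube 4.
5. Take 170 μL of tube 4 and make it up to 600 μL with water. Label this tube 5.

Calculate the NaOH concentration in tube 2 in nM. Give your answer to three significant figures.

Step 1: 220 μL brought to 4.6 mL → factor 4600/220 = 20.909
Step 2: 85 μL brought to 36.8 mL → factor 36800/85 = 432.94
Dilution factor through tube 2 = 20.909 × 432.94 = 9052.4
[tube 2] = 6.00 mM / 9052.4 = 0.0006628 mM = 663 nM

663 nM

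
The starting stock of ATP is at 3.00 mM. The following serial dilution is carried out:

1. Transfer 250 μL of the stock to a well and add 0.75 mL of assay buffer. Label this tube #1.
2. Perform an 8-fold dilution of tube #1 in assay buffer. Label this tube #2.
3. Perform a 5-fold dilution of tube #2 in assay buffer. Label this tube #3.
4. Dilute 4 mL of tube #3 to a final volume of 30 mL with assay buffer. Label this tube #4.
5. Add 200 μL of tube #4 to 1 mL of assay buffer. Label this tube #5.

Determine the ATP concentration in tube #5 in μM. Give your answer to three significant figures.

Step 1: 250 μL + 0.75 mL = 1000 μL total → factor 1000/250 = 4
Step 2: 8-fold → factor 8
Step 3: 5-fold → factor 5
Step 4: 4 mL brought to 30 mL → factor 30/4 = 7.5
Step 5: 200 μL + 1 mL = 1200 μL total → factor 1200/200 = 6
Overall dilution factor = 4 × 8 × 5 × 7.5 × 6 = 7200
Final = 3.00 mM / 7200 = 0.0004167 mM = 0.417 μM

0.417 μM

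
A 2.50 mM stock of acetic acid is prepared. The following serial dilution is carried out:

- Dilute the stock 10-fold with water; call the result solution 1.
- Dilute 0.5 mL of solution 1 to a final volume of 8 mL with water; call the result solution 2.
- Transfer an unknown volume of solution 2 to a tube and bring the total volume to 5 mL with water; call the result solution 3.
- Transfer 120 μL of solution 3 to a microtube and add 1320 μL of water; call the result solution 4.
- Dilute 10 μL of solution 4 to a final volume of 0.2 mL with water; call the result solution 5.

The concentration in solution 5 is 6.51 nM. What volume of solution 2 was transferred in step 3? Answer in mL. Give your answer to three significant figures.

0.500 mL

Step 1: 10-fold → factor 10
Step 2: 0.5 mL brought to 8 mL → factor 8/0.5 = 16
Step 3: v brought to 5 mL → factor = 5 mL/v
Step 4: 120 μL + 1320 μL = 1440 μL total → factor 1440/120 = 12
Step 5: 10 μL brought to 0.2 mL → factor 200/10 = 20
Product of known-step factors = 38400
Overall factor = 2.50 mM / (6.51 nM) = 3.8402 × 10^5
Step-3 factor = 3.8402 × 10^5 / 38400 = 10.001
v = 5 mL / 10.001 = 0.500 mL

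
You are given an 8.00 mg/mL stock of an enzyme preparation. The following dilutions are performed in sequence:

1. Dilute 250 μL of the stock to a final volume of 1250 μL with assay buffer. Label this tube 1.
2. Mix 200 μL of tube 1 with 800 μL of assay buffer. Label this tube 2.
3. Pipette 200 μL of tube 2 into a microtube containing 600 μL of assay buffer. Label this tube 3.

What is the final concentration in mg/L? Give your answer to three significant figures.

Step 1: 250 μL brought to 1250 μL → factor 1250/250 = 5
Step 2: 200 μL + 800 μL = 1000 μL total → factor 1000/200 = 5
Step 3: 200 μL + 600 μL = 800 μL total → factor 800/200 = 4
Overall dilution factor = 5 × 5 × 4 = 100
Final = 8.00 mg/mL / 100 = 0.08000 mg/mL = 80.0 mg/L

80.0 mg/L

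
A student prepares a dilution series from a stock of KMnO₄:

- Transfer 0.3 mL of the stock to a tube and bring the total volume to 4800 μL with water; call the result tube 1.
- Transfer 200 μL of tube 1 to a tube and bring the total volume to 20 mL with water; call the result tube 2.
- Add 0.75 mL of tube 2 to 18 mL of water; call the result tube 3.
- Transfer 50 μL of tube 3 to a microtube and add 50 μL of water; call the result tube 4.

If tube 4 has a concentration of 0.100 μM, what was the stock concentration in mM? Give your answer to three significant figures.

8.00 mM

Step 1: 0.3 mL brought to 4800 μL → factor 4.8/0.3 = 16
Step 2: 200 μL brought to 20 mL → factor 20000/200 = 100
Step 3: 0.75 mL + 18 mL = 18.75 mL total → factor 18.75/0.75 = 25
Step 4: 50 μL + 50 μL = 100 μL total → factor 100/50 = 2
Overall dilution factor = 16 × 100 × 25 × 2 = 80000
Stock = 0.100 μM × 80000 = 8000 μM = 8.00 mM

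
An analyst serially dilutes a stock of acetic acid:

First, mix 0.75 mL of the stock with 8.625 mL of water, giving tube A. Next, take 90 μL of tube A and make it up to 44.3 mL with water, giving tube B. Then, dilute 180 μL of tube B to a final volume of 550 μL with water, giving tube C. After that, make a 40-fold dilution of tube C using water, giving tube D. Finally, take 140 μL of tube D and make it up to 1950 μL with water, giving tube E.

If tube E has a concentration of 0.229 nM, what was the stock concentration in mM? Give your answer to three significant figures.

2.40 mM

Step 1: 0.75 mL + 8.625 mL = 9.375 mL total → factor 9.375/0.75 = 12.5
Step 2: 90 μL brought to 44.3 mL → factor 44300/90 = 492.22
Step 3: 180 μL brought to 550 μL → factor 550/180 = 3.0556
Step 4: 40-fold → factor 40
Step 5: 140 μL brought to 1950 μL → factor 1950/140 = 13.929
Overall dilution factor = 12.5 × 492.22 × 3.0556 × 40 × 13.929 = 1.0474 × 10^7
Stock = 0.229 nM × 1.0474 × 10^7 = 2.399 × 10^6 nM = 2.40 mM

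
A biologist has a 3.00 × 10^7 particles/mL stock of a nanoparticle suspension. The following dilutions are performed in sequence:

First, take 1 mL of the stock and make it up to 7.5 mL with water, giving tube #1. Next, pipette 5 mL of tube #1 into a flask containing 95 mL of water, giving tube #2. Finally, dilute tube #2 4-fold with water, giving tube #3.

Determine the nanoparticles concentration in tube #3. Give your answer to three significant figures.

5.00 × 10^4 particles/mL

Step 1: 1 mL brought to 7.5 mL → factor 7.5/1 = 7.5
Step 2: 5 mL + 95 mL = 100 mL total → factor 100/5 = 20
Step 3: 4-fold → factor 4
Overall dilution factor = 7.5 × 20 × 4 = 600
Final = 3.00 × 10^7 particles/mL / 600 = 5.00 × 10^4 particles/mL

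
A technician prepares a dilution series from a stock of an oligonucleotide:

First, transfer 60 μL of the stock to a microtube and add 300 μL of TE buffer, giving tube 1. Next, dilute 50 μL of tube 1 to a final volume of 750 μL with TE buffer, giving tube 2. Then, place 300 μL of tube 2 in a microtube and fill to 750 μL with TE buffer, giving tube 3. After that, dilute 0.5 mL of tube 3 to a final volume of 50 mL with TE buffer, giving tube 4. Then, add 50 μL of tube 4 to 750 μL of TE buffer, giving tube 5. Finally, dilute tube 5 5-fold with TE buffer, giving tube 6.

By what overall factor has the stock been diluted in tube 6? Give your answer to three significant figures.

Step 1: 60 μL + 300 μL = 360 μL total → factor 360/60 = 6
Step 2: 50 μL brought to 750 μL → factor 750/50 = 15
Step 3: 300 μL brought to 750 μL → factor 750/300 = 2.5
Step 4: 0.5 mL brought to 50 mL → factor 50/0.5 = 100
Step 5: 50 μL + 750 μL = 800 μL total → factor 800/50 = 16
Step 6: 5-fold → factor 5
Overall dilution factor = 6 × 15 × 2.5 × 100 × 16 × 5 = 1.8 × 10^6

1.80 × 10^6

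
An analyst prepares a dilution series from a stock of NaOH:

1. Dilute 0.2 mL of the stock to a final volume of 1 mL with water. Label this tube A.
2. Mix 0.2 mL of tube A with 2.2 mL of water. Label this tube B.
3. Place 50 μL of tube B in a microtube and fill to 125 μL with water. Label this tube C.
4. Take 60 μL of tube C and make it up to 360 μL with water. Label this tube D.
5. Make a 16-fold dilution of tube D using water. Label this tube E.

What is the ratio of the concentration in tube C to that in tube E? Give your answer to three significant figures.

Step 1: 0.2 mL brought to 1 mL → factor 1/0.2 = 5
Step 2: 0.2 mL + 2.2 mL = 2.4 mL total → factor 2.4/0.2 = 12
Step 3: 50 μL brought to 125 μL → factor 125/50 = 2.5
Step 4: 60 μL brought to 360 μL → factor 360/60 = 6
Step 5: 16-fold → factor 16
Dilution factor to tube C = 150; to tube E = 14400
[tube C]/[tube E] = (factor to tube E)/(factor to tube C) = 14400/150 = 96.0

96.0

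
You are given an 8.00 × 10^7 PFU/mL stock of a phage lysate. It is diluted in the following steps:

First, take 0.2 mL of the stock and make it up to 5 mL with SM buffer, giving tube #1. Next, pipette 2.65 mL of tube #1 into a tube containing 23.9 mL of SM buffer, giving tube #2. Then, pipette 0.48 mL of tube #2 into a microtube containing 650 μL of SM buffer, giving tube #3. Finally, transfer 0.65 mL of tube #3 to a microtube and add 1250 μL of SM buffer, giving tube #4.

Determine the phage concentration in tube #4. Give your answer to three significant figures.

4.64 × 10^4 PFU/mL

Step 1: 0.2 mL brought to 5 mL → factor 5/0.2 = 25
Step 2: 2.65 mL + 23.9 mL = 26.55 mL total → factor 26.55/2.65 = 10.019
Step 3: 0.48 mL + 650 μL = 1.13 mL total → factor 1.13/0.48 = 2.3542
Step 4: 0.65 mL + 1250 μL = 1.9 mL total → factor 1.9/0.65 = 2.9231
Overall dilution factor = 25 × 10.019 × 2.3542 × 2.9231 = 1723.6
Final = 8.00 × 10^7 PFU/mL / 1723.6 = 4.64 × 10^4 PFU/mL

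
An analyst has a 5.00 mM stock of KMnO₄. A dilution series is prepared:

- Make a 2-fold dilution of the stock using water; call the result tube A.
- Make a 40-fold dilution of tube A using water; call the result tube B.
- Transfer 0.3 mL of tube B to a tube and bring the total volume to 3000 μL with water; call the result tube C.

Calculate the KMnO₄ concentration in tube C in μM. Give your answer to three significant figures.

6.25 μM

Step 1: 2-fold → factor 2
Step 2: 40-fold → factor 40
Step 3: 0.3 mL brought to 3000 μL → factor 3/0.3 = 10
Dilution factor through tube C = 2 × 40 × 10 = 800
[tube C] = 5.00 mM / 800 = 0.006250 mM = 6.25 μM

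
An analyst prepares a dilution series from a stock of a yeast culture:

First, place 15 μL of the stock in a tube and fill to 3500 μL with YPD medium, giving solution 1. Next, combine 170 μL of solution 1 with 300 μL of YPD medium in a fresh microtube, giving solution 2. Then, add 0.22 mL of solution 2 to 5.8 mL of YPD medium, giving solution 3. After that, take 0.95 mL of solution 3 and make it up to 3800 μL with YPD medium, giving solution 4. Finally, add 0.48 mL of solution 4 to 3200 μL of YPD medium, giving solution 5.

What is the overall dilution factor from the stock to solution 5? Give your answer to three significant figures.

Step 1: 15 μL brought to 3500 μL → factor 3500/15 = 233.33
Step 2: 170 μL + 300 μL = 470 μL total → factor 470/170 = 2.7647
Step 3: 0.22 mL + 5.8 mL = 6.02 mL total → factor 6.02/0.22 = 27.364
Step 4: 0.95 mL brought to 3800 μL → factor 3.8/0.95 = 4
Step 5: 0.48 mL + 3200 μL = 3.68 mL total → factor 3.68/0.48 = 7.6667
Overall dilution factor = 233.33 × 2.7647 × 27.364 × 4 × 7.6667 = 5.4133 × 10^5

5.41 × 10^5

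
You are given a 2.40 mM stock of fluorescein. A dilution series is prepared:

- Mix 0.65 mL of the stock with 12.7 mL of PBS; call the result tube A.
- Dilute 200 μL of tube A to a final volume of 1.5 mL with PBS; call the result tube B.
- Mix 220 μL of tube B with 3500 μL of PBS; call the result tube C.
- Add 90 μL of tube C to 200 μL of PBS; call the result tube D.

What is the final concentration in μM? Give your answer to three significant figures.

Step 1: 0.65 mL + 12.7 mL = 13.35 mL total → factor 13.35/0.65 = 20.538
Step 2: 200 μL brought to 1.5 mL → factor 1500/200 = 7.5
Step 3: 220 μL + 3500 μL = 3720 μL total → factor 3720/220 = 16.909
Step 4: 90 μL + 200 μL = 290 μL total → factor 290/90 = 3.2222
Overall dilution factor = 20.538 × 7.5 × 16.909 × 3.2222 = 8392.8
Final = 2.40 mM / 8392.8 = 0.0002860 mM = 0.286 μM

0.286 μM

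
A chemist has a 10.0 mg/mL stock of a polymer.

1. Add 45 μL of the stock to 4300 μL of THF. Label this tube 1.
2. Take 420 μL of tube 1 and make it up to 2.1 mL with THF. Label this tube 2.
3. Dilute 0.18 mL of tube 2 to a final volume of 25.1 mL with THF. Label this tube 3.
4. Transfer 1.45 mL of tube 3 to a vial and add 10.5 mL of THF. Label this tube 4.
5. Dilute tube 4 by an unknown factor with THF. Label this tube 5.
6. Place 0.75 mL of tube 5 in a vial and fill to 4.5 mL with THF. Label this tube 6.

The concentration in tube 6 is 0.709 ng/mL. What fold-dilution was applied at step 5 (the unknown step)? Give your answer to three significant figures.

Step 1: 45 μL + 4300 μL = 4345 μL total → factor 4345/45 = 96.556
Step 2: 420 μL brought to 2.1 mL → factor 2100/420 = 5
Step 3: 0.18 mL brought to 25.1 mL → factor 25.1/0.18 = 139.44
Step 4: 1.45 mL + 10.5 mL = 11.95 mL total → factor 11.95/1.45 = 8.2414
Step 5: unknown factor x
Step 6: 0.75 mL brought to 4.5 mL → factor 4.5/0.75 = 6
Product of known-step factors = 3.3289 × 10^6
Overall factor = 10.0 mg/mL / (0.709 ng/mL) = 1.4104 × 10^7
x = 1.4104 × 10^7 / 3.3289 × 10^6 = 4.24

4.24-fold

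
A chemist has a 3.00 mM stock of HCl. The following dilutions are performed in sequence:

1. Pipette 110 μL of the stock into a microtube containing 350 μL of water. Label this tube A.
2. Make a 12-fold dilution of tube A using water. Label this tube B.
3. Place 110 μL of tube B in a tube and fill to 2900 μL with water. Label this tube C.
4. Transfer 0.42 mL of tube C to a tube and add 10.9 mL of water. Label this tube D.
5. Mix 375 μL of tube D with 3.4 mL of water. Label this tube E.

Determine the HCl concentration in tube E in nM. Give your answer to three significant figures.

8.36 nM

Step 1: 110 μL + 350 μL = 460 μL total → factor 460/110 = 4.1818
Step 2: 12-fold → factor 12
Step 3: 110 μL brought to 2900 μL → factor 2900/110 = 26.364
Step 4: 0.42 mL + 10.9 mL = 11.32 mL total → factor 11.32/0.42 = 26.952
Step 5: 375 μL + 3.4 mL = 3775 μL total → factor 3775/375 = 10.067
Overall dilution factor = 4.1818 × 12 × 26.364 × 26.952 × 10.067 = 3.5895 × 10^5
Final = 3.00 mM / 3.5895 × 10^5 = 8.358 × 10^-6 mM = 8.36 nM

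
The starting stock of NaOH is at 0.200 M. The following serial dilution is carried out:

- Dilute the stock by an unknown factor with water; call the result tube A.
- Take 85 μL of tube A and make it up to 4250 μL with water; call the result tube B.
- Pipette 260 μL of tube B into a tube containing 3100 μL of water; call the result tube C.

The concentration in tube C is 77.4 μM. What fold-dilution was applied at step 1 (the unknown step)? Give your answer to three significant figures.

Step 1: unknown factor x
Step 2: 85 μL brought to 4250 μL → factor 4250/85 = 50
Step 3: 260 μL + 3100 μL = 3360 μL total → factor 3360/260 = 12.923
Product of known-step factors = 646.15
Overall factor = 0.200 M / (77.4 μM) = 2584
x = 2584 / 646.15 = 4.00

4.00-fold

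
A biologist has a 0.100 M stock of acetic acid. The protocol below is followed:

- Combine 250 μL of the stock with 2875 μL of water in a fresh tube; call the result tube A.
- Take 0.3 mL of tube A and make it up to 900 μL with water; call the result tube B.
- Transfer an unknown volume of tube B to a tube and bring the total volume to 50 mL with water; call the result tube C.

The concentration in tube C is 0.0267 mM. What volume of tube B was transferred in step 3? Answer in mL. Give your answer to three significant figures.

Step 1: 250 μL + 2875 μL = 3125 μL total → factor 3125/250 = 12.5
Step 2: 0.3 mL brought to 900 μL → factor 0.9/0.3 = 3
Step 3: v brought to 50 mL → factor = 50 mL/v
Product of known-step factors = 37.5
Overall factor = 0.100 M / (0.0267 mM) = 3745.3
Step-3 factor = 3745.3 / 37.5 = 99.875
v = 50 mL / 99.875 = 0.501 mL

0.501 mL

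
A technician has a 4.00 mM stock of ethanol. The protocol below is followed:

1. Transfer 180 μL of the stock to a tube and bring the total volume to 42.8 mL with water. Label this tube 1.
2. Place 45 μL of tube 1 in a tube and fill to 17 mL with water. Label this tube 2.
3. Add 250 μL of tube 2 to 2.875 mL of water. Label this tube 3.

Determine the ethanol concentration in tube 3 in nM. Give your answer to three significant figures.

Step 1: 180 μL brought to 42.8 mL → factor 42800/180 = 237.78
Step 2: 45 μL brought to 17 mL → factor 17000/45 = 377.78
Step 3: 250 μL + 2.875 mL = 3125 μL total → factor 3125/250 = 12.5
Overall dilution factor = 237.78 × 377.78 × 12.5 = 1.1228 × 10^6
Final = 4.00 mM / 1.1228 × 10^6 = 3.562 × 10^-6 mM = 3.56 nM

3.56 nM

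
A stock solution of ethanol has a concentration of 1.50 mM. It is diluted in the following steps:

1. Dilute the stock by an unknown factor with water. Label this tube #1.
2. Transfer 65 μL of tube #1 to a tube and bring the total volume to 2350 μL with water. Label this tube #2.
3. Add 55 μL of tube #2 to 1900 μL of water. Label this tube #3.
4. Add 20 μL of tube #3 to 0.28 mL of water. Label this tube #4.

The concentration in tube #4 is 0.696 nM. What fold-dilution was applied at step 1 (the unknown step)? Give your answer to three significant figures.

112-fold

Step 1: unknown factor x
Step 2: 65 μL brought to 2350 μL → factor 2350/65 = 36.154
Step 3: 55 μL + 1900 μL = 1955 μL total → factor 1955/55 = 35.545
Step 4: 20 μL + 0.28 mL = 300 μL total → factor 300/20 = 15
Product of known-step factors = 19277
Overall factor = 1.50 mM / (0.696 nM) = 2.1552 × 10^6
x = 2.1552 × 10^6 / 19277 = 112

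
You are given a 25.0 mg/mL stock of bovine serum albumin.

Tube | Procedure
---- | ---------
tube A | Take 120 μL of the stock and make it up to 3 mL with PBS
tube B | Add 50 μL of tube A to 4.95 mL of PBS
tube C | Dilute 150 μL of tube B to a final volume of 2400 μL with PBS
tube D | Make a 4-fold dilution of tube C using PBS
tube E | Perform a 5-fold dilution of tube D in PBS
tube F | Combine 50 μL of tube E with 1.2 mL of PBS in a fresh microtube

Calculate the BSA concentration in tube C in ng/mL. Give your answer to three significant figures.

625 ng/mL

Step 1: 120 μL brought to 3 mL → factor 3000/120 = 25
Step 2: 50 μL + 4.95 mL = 5000 μL total → factor 5000/50 = 100
Step 3: 150 μL brought to 2400 μL → factor 2400/150 = 16
Dilution factor through tube C = 25 × 100 × 16 = 40000
[tube C] = 25.0 mg/mL / 40000 = 0.0006250 mg/mL = 625 ng/mL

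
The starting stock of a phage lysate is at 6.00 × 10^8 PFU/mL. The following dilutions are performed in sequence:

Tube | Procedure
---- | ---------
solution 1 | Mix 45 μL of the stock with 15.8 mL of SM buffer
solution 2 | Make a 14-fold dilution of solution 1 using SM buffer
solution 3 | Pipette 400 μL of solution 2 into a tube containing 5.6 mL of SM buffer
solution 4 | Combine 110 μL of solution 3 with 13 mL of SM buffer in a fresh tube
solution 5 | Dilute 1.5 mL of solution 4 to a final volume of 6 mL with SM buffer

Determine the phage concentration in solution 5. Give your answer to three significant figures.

Step 1: 45 μL + 15.8 mL = 15845 μL total → factor 15845/45 = 352.11
Step 2: 14-fold → factor 14
Step 3: 400 μL + 5.6 mL = 6000 μL total → factor 6000/400 = 15
Step 4: 110 μL + 13 mL = 13110 μL total → factor 13110/110 = 119.18
Step 5: 1.5 mL brought to 6 mL → factor 6/1.5 = 4
Overall dilution factor = 352.11 × 14 × 15 × 119.18 × 4 = 3.5251 × 10^7
Final = 6.00 × 10^8 PFU/mL / 3.5251 × 10^7 = 17.0 PFU/mL

17.0 PFU/mL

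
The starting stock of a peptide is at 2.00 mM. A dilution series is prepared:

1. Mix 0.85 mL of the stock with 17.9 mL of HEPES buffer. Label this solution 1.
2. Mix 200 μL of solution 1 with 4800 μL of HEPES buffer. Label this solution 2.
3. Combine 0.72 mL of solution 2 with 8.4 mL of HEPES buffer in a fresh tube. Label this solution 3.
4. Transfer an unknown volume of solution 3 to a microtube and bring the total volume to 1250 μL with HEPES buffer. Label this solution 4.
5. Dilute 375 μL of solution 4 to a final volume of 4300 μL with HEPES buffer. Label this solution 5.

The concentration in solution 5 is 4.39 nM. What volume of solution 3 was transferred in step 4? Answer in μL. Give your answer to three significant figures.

Step 1: 0.85 mL + 17.9 mL = 18.75 mL total → factor 18.75/0.85 = 22.059
Step 2: 200 μL + 4800 μL = 5000 μL total → factor 5000/200 = 25
Step 3: 0.72 mL + 8.4 mL = 9.12 mL total → factor 9.12/0.72 = 12.667
Step 4: v brought to 1250 μL → factor = 1250 μL/v
Step 5: 375 μL brought to 4300 μL → factor 4300/375 = 11.467
Product of known-step factors = 80098
Overall factor = 2.00 mM / (4.39 nM) = 4.5558 × 10^5
Step-4 factor = 4.5558 × 10^5 / 80098 = 5.6878
v = 1250 μL / 5.6878 = 220 μL

220 μL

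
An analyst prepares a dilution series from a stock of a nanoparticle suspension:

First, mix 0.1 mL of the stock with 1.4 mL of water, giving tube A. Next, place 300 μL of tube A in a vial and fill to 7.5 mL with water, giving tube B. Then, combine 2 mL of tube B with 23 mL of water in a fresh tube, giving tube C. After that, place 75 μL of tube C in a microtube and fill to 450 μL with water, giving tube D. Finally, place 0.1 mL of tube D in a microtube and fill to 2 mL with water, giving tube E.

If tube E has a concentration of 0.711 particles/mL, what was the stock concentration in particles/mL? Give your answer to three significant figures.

4.00 × 10^5 particles/mL

Step 1: 0.1 mL + 1.4 mL = 1.5 mL total → factor 1.5/0.1 = 15
Step 2: 300 μL brought to 7.5 mL → factor 7500/300 = 25
Step 3: 2 mL + 23 mL = 25 mL total → factor 25/2 = 12.5
Step 4: 75 μL brought to 450 μL → factor 450/75 = 6
Step 5: 0.1 mL brought to 2 mL → factor 2/0.1 = 20
Overall dilution factor = 15 × 25 × 12.5 × 6 × 20 = 5.625 × 10^5
Stock = 0.711 particles/mL × 5.625 × 10^5 = 4.00 × 10^5 particles/mL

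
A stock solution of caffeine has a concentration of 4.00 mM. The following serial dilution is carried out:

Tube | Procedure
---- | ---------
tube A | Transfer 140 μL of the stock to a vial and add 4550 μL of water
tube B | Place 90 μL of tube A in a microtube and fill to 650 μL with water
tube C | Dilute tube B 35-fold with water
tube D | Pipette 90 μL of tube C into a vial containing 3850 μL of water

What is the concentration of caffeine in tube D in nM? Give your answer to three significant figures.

10.8 nM

Step 1: 140 μL + 4550 μL = 4690 μL total → factor 4690/140 = 33.5
Step 2: 90 μL brought to 650 μL → factor 650/90 = 7.2222
Step 3: 35-fold → factor 35
Step 4: 90 μL + 3850 μL = 3940 μL total → factor 3940/90 = 43.778
Overall dilution factor = 33.5 × 7.2222 × 35 × 43.778 = 3.7071 × 10^5
Final = 4.00 mM / 3.7071 × 10^5 = 1.079 × 10^-5 mM = 10.8 nM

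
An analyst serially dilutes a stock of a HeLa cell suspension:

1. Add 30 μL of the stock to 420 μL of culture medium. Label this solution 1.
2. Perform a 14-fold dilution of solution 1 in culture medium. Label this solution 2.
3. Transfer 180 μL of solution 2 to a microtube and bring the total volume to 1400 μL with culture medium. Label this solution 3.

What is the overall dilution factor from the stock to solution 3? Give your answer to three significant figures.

Step 1: 30 μL + 420 μL = 450 μL total → factor 450/30 = 15
Step 2: 14-fold → factor 14
Step 3: 180 μL brought to 1400 μL → factor 1400/180 = 7.7778
Overall dilution factor = 15 × 14 × 7.7778 = 1633.3

1.63 × 10^3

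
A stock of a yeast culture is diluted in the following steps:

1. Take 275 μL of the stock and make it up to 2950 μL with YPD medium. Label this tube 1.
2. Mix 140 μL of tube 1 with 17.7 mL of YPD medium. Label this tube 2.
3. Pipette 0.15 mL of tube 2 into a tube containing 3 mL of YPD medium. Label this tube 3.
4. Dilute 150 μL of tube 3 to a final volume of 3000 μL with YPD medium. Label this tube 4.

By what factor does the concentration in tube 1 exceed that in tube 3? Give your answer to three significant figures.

2.68 × 10^3

Step 1: 275 μL brought to 2950 μL → factor 2950/275 = 10.727
Step 2: 140 μL + 17.7 mL = 17840 μL total → factor 17840/140 = 127.43
Step 3: 0.15 mL + 3 mL = 3.15 mL total → factor 3.15/0.15 = 21
Dilution factor to tube 1 = 10.727; to tube 3 = 28706
[tube 1]/[tube 3] = (factor to tube 3)/(factor to tube 1) = 28706/10.727 = 2.68 × 10^3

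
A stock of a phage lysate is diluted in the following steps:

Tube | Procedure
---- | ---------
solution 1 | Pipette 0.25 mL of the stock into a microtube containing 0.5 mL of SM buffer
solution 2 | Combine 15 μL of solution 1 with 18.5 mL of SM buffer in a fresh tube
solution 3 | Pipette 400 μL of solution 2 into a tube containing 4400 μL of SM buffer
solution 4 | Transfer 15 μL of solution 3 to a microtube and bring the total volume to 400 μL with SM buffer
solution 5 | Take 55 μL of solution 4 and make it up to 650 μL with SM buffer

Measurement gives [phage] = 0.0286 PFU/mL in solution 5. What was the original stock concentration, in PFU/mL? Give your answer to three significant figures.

Step 1: 0.25 mL + 0.5 mL = 0.75 mL total → factor 0.75/0.25 = 3
Step 2: 15 μL + 18.5 mL = 18515 μL total → factor 18515/15 = 1234.3
Step 3: 400 μL + 4400 μL = 4800 μL total → factor 4800/400 = 12
Step 4: 15 μL brought to 400 μL → factor 400/15 = 26.667
Step 5: 55 μL brought to 650 μL → factor 650/55 = 11.818
Overall dilution factor = 3 × 1234.3 × 12 × 26.667 × 11.818 = 1.4004 × 10^7
Stock = 0.0286 PFU/mL × 1.4004 × 10^7 = 4.01 × 10^5 PFU/mL

4.01 × 10^5 PFU/mL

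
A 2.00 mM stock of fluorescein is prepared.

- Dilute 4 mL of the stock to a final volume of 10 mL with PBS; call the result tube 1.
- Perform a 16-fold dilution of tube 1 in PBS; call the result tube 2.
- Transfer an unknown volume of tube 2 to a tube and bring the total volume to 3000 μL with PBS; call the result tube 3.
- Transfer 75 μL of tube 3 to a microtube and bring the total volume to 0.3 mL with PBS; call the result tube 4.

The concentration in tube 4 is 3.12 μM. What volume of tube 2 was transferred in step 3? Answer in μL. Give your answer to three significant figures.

Step 1: 4 mL brought to 10 mL → factor 10/4 = 2.5
Step 2: 16-fold → factor 16
Step 3: v brought to 3000 μL → factor = 3000 μL/v
Step 4: 75 μL brought to 0.3 mL → factor 300/75 = 4
Product of known-step factors = 160
Overall factor = 2.00 mM / (3.12 μM) = 641.03
Step-3 factor = 641.03 / 160 = 4.0064
v = 3000 μL / 4.0064 = 749 μL

749 μL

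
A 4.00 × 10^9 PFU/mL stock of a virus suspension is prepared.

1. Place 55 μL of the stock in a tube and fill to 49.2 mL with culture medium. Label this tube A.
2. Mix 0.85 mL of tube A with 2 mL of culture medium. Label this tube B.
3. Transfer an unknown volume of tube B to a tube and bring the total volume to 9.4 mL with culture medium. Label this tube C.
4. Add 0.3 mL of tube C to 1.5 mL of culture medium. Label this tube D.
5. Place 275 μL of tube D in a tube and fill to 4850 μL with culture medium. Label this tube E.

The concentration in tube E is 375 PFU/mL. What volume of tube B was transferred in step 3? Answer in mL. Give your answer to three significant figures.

Step 1: 55 μL brought to 49.2 mL → factor 49200/55 = 894.55
Step 2: 0.85 mL + 2 mL = 2.85 mL total → factor 2.85/0.85 = 3.3529
Step 3: v brought to 9.4 mL → factor = 9.4 mL/v
Step 4: 0.3 mL + 1.5 mL = 1.8 mL total → factor 1.8/0.3 = 6
Step 5: 275 μL brought to 4850 μL → factor 4850/275 = 17.636
Product of known-step factors = 3.1739 × 10^5
Overall factor = 4.00 × 10^9 PFU/mL / (375 PFU/mL) = 1.0667 × 10^7
Step-3 factor = 1.0667 × 10^7 / 3.1739 × 10^5 = 33.608
v = 9.4 mL / 33.608 = 0.280 mL

0.280 mL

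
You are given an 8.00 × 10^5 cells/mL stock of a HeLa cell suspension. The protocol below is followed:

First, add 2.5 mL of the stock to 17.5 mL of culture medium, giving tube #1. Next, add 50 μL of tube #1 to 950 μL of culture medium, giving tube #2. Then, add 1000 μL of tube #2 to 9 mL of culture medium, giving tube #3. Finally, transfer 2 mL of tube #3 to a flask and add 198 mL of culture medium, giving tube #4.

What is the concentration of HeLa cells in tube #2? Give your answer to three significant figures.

5.00 × 10^3 cells/mL

Step 1: 2.5 mL + 17.5 mL = 20 mL total → factor 20/2.5 = 8
Step 2: 50 μL + 950 μL = 1000 μL total → factor 1000/50 = 20
Dilution factor through tube #2 = 8 × 20 = 160
[tube #2] = 8.00 × 10^5 cells/mL / 160 = 5.00 × 10^3 cells/mL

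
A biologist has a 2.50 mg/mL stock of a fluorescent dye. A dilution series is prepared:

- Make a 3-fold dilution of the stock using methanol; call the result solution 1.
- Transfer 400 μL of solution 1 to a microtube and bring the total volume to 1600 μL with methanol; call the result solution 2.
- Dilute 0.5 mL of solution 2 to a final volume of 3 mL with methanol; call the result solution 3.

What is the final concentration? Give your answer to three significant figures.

Step 1: 3-fold → factor 3
Step 2: 400 μL brought to 1600 μL → factor 1600/400 = 4
Step 3: 0.5 mL brought to 3 mL → factor 3/0.5 = 6
Overall dilution factor = 3 × 4 × 6 = 72
Final = 2.50 mg/mL / 72 = 0.0347 mg/mL

0.0347 mg/mL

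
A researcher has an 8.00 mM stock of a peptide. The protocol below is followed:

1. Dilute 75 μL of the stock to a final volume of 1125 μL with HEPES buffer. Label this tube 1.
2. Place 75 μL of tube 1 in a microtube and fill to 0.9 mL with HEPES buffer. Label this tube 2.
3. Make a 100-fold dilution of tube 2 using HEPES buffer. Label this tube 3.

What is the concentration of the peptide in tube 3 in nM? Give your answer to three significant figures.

444 nM

Step 1: 75 μL brought to 1125 μL → factor 1125/75 = 15
Step 2: 75 μL brought to 0.9 mL → factor 900/75 = 12
Step 3: 100-fold → factor 100
Overall dilution factor = 15 × 12 × 100 = 18000
Final = 8.00 mM / 18000 = 0.0004444 mM = 444 nM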